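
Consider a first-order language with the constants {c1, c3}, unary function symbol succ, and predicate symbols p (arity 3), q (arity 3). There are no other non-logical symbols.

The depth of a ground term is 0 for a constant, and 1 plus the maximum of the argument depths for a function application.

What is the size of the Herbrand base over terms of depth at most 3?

First count ground terms of depth ≤ 3.
Let N_k = |{terms of depth ≤ k}|. Then N_0 = 2 and N_k = 2 + N_{k-1} for k ≥ 1 (one summand per function symbol, arity giving the exponent).
N_0 = 2
N_1 = 2 + 2 = 4
N_2 = 2 + 4 = 6
N_3 = 2 + 6 = 8
Explicitly: c1, c3, succ(c1), succ(c3), succ(succ(c1)), succ(succ(c3)), succ(succ(succ(c1))), succ(succ(succ(c3))).
So |H| = 8.
For each predicate symbol, the number of ground atoms is |H| raised to its arity; summing:
  p: 8^3 = 512;  q: 8^3 = 512
Total ground atoms: 512 + 512 = 1024.

1024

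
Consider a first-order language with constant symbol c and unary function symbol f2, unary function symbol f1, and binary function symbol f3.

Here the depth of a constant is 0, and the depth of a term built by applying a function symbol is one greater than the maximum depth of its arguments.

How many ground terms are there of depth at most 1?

Let N_k = |{terms of depth ≤ k}|. Then N_0 = 1 and N_k = 1 + N_{k-1} + N_{k-1} + N_{k-1}^2 for k ≥ 1 (one summand per function symbol, arity giving the exponent).
N_0 = 1
N_1 = 1 + 1 + 1 + 1^2 = 4

4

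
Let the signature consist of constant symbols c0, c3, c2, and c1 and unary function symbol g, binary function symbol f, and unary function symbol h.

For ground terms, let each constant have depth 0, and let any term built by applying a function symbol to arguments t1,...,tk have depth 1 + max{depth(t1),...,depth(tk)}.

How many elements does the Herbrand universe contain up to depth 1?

If N_k denotes the number of depth-≤k ground terms, the 4 constants give N_0 = 4, and each function symbol of arity r contributes N_{k-1}^r new terms at level k: N_k = 4 + N_{k-1} + N_{k-1}^2 + N_{k-1}.
N_0 = 4
N_1 = 4 + 4 + 4^2 + 4 = 28

28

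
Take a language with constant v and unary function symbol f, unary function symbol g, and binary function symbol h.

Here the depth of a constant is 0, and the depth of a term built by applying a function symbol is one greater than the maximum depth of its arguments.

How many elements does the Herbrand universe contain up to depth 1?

Let N_k = |{terms of depth ≤ k}|. Then N_0 = 1 and N_k = 1 + N_{k-1} + N_{k-1} + N_{k-1}^2 for k ≥ 1 (one summand per function symbol, arity giving the exponent).
N_0 = 1
N_1 = 1 + 1 + 1 + 1^2 = 4
Explicitly: v, f(v), g(v), h(v, v).

4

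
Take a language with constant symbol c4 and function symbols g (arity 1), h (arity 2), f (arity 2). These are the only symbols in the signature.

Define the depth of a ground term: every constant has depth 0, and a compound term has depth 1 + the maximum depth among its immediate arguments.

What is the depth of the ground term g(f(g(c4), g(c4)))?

depth(g(c4)) = 1 + depth(c4) = 1 + 0 = 1
depth(f(g(c4), g(c4))) = 1 + max(1, 1) = 2
depth(g(f(g(c4), g(c4)))) = 1 + depth(f(g(c4), g(c4))) = 1 + 2 = 3

3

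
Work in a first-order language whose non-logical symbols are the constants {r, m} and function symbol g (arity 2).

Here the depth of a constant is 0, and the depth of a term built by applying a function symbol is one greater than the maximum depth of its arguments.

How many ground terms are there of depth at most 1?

6

Count level by level. With function symbols g/2, the terms of depth ≤ k are the 2 constants together with each function applied to depth-≤(k−1) tuples, so N_k = 2 + N_{k-1}^2.
N_0 = 2
N_1 = 2 + 2^2 = 6
Explicitly: r, m, g(r, r), g(r, m), g(m, r), g(m, m).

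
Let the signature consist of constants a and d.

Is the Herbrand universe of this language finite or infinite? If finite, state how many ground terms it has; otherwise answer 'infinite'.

There are no function symbols, so every ground term is one of the 2 constants.
The Herbrand universe is {a, d}, which is finite with 2 elements.

2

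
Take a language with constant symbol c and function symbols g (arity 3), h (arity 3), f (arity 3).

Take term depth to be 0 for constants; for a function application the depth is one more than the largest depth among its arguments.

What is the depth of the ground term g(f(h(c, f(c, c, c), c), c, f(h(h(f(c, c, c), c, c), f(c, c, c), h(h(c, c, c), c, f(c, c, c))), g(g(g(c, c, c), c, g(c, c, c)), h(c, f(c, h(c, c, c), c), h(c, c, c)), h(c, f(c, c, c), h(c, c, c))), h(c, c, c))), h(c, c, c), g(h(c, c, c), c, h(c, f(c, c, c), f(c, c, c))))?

depth(f(c, c, c)) = 1 + max(0, 0, 0) = 1
depth(h(c, f(c, c, c), c)) = 1 + max(0, 1, 0) = 2
depth(h(f(c, c, c), c, c)) = 1 + max(1, 0, 0) = 2
depth(h(c, c, c)) = 1 + max(0, 0, 0) = 1
depth(h(h(c, c, c), c, f(c, c, c))) = 1 + max(1, 0, 1) = 2
depth(h(h(f(c, c, c), c, c), f(c, c, c), h(h(c, c, c), c, f(c, c, c)))) = 1 + max(2, 1, 2) = 3
depth(g(c, c, c)) = 1 + max(0, 0, 0) = 1
depth(g(g(c, c, c), c, g(c, c, c))) = 1 + max(1, 0, 1) = 2
depth(f(c, h(c, c, c), c)) = 1 + max(0, 1, 0) = 2
depth(h(c, f(c, h(c, c, c), c), h(c, c, c))) = 1 + max(0, 2, 1) = 3
depth(h(c, f(c, c, c), h(c, c, c))) = 1 + max(0, 1, 1) = 2
depth(g(g(g(c, c, c), c, g(c, c, c)), h(c, f(c, h(c, c, c), c), h(c, c, c)), h(c, f(c, c, c), h(c, c, c)))) = 1 + max(2, 3, 2) = 4
depth(f(h(h(f(c, c, c), c, c), f(c, c, c), h(h(c, c, c), c, f(c, c, c))), g(g(g(c, c, c), c, g(c, c, c)), h(c, f(c, h(c, c, c), c), h(c, c, c)), h(c, f(c, c, c), h(c, c, c))), h(c, c, c))) = 1 + max(3, 4, 1) = 5
depth(f(h(c, f(c, c, c), c), c, f(h(h(f(c, c, c), c, c), f(c, c, c), h(h(c, c, c), c, f(c, c, c))), g(g(g(c, c, c), c, g(c, c, c)), h(c, f(c, h(c, c, c), c), h(c, c, c)), h(c, f(c, c, c), h(c, c, c))), h(c, c, c)))) = 1 + max(2, 0, 5) = 6
depth(h(c, f(c, c, c), f(c, c, c))) = 1 + max(0, 1, 1) = 2
depth(g(h(c, c, c), c, h(c, f(c, c, c), f(c, c, c)))) = 1 + max(1, 0, 2) = 3
depth(g(f(h(c, f(c, c, c), c), c, f(h(h(f(c, c, c), c, c), f(c, c, c), h(h(c, c, c), c, f(c, c, c))), g(g(g(c, c, c), c, g(c, c, c)), h(c, f(c, h(c, c, c), c), h(c, c, c)), h(c, f(c, c, c), h(c, c, c))), h(c, c, c))), h(c, c, c), g(h(c, c, c), c, h(c, f(c, c, c), f(c, c, c))))) = 1 + max(6, 1, 3) = 7

7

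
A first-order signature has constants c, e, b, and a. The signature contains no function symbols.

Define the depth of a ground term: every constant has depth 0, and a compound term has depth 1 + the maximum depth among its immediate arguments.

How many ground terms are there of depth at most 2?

4

With no function symbols every ground term is a constant, so there are exactly 4 ground terms at every depth bound.
N_0 = 4
N_1 = 4
N_2 = 4
Explicitly: c, e, b, a.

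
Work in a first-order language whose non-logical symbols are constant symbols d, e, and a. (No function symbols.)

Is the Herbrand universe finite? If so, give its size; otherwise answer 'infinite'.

3

There are no function symbols, so every ground term is one of the 3 constants.
The Herbrand universe is {d, e, a}, which is finite with 3 elements.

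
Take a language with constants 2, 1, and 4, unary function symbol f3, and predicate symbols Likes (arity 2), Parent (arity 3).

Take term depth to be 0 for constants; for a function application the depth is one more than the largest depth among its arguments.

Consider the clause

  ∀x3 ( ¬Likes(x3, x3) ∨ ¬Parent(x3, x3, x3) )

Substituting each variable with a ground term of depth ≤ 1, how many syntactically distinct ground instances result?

6

Ground terms of depth ≤ 1:
  Let N_k = |{terms of depth ≤ k}|. Then N_0 = 3 and N_k = 3 + N_{k-1} for k ≥ 1 (one summand per function symbol, arity giving the exponent).
  N_0 = 3
  N_1 = 3 + 3 = 6
  Explicitly: 2, 1, 4, f3(2), f3(1), f3(4).
So there are 6 ground terms available for substitution.
The clause has 1 distinct variable (x3), which appears in the body. In the free term algebra distinct substitutions yield syntactically distinct ground instances.
Number of ground instances = 6.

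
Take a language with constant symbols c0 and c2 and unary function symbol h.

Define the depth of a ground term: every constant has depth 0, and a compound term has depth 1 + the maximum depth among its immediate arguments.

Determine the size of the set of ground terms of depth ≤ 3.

Let N_k = |{terms of depth ≤ k}|. Then N_0 = 2 and N_k = 2 + N_{k-1} for k ≥ 1 (one summand per function symbol, arity giving the exponent).
N_0 = 2
N_1 = 2 + 2 = 4
N_2 = 2 + 4 = 6
N_3 = 2 + 6 = 8
Explicitly: c0, c2, h(c0), h(c2), h(h(c0)), h(h(c2)), h(h(h(c0))), h(h(h(c2))).

8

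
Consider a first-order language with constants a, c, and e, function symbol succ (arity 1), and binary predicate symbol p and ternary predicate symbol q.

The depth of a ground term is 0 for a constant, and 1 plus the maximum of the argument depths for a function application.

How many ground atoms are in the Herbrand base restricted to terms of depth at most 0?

36

First count ground terms of depth ≤ 0.
If N_k denotes the number of depth-≤k ground terms, the 3 constants give N_0 = 3, and each function symbol of arity r contributes N_{k-1}^r new terms at level k: N_k = 3 + N_{k-1}.
N_0 = 3
Explicitly: a, c, e.
So |H| = 3.
For each predicate symbol, the number of ground atoms is |H| raised to its arity; summing:
  p: 3^2 = 9;  q: 3^3 = 27
Total ground atoms: 9 + 27 = 36.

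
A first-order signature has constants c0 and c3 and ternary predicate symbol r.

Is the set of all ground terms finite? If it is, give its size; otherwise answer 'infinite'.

There are no function symbols, so every ground term is one of the 2 constants.
The Herbrand universe is {c0, c3}, which is finite with 2 elements.

2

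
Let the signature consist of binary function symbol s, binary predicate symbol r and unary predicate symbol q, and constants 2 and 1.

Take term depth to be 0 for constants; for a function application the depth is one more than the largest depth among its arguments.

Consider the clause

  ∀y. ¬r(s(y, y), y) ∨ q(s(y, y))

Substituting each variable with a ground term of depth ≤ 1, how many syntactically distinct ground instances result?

Ground terms of depth ≤ 1:
  If N_k denotes the number of depth-≤k ground terms, the 2 constants give N_0 = 2, and each function symbol of arity r contributes N_{k-1}^r new terms at level k: N_k = 2 + N_{k-1}^2.
  N_0 = 2
  N_1 = 2 + 2^2 = 6
So there are 6 ground terms available for substitution.
The body mentions the single quantified variable y; since ground terms form a free algebra, no two substitutions collapse to the same formula.
Number of ground instances = 6.

6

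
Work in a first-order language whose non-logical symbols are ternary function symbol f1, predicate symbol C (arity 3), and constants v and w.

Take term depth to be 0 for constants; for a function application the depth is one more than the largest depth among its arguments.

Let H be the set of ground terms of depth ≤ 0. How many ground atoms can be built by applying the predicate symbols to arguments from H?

First count ground terms of depth ≤ 0.
Count level by level. With function symbols f1/3, the terms of depth ≤ k are the 2 constants together with each function applied to depth-≤(k−1) tuples, so N_k = 2 + N_{k-1}^3.
N_0 = 2
Explicitly: v, w.
So |H| = 2.
For each predicate symbol, the number of ground atoms is |H| raised to its arity; summing:
  C: 2^3 = 8
Total ground atoms: 8.

8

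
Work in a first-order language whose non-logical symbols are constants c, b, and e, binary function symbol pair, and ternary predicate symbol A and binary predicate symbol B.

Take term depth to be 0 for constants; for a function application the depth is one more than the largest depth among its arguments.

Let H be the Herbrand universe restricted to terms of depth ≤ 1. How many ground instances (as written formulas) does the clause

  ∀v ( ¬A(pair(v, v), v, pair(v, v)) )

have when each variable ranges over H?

Ground terms of depth ≤ 1:
  Let N_k = |{terms of depth ≤ k}|. Then N_0 = 3 and N_k = 3 + N_{k-1}^2 for k ≥ 1 (one summand per function symbol, arity giving the exponent).
  N_0 = 3
  N_1 = 3 + 3^2 = 12
So there are 12 ground terms available for substitution.
The clause has 1 distinct variable (v), which appears in the body. In the free term algebra distinct substitutions yield syntactically distinct ground instances.
Number of ground instances = 12.

12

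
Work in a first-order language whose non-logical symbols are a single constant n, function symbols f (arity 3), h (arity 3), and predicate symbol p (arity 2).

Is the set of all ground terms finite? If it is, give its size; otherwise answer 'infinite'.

infinite

The signature has at least one function symbol (f, arity 3) and at least one constant (n).
Iterating f gives infinitely many distinct ground terms: n, f(n, n, n), f(f(n, n, n), f(n, n, n), f(n, n, n)), ...
So the Herbrand universe is infinite.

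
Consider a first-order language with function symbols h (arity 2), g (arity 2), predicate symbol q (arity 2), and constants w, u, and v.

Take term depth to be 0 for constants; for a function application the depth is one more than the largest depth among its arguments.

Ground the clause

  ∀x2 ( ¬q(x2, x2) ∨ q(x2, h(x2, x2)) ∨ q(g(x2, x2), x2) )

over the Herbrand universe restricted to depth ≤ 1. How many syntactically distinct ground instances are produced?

Ground terms of depth ≤ 1:
  Let N_k count ground terms of depth at most k. Each non-constant term of depth ≤ k is some function symbol applied to depth-≤(k−1) arguments, giving N_k = 3 + N_{k-1}^2 + N_{k-1}^2.
  N_0 = 3
  N_1 = 3 + 3^2 + 3^2 = 21
So there are 21 ground terms available for substitution.
The clause has 1 distinct variable (x2), which appears in the body. In the free term algebra distinct substitutions yield syntactically distinct ground instances.
Number of ground instances = 21.

21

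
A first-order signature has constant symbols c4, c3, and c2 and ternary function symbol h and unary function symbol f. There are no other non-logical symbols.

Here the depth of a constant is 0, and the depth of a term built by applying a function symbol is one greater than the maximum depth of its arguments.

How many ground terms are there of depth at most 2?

35973

If N_k denotes the number of depth-≤k ground terms, the 3 constants give N_0 = 3, and each function symbol of arity r contributes N_{k-1}^r new terms at level k: N_k = 3 + N_{k-1}^3 + N_{k-1}.
N_0 = 3
N_1 = 3 + 3^3 + 3 = 33
N_2 = 3 + 33^3 + 33 = 35973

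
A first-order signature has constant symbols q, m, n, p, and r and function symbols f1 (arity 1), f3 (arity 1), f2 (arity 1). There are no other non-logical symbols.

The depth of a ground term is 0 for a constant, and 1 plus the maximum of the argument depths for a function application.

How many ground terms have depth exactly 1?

Let N_k = |{terms of depth ≤ k}|. Then N_0 = 5 and N_k = 5 + N_{k-1} + N_{k-1} + N_{k-1} for k ≥ 1 (one summand per function symbol, arity giving the exponent).
N_0 = 5
N_1 = 5 + 5 + 5 + 5 = 20
Terms of depth exactly 1: N_1 − N_0 = 20 − 5 = 15.

15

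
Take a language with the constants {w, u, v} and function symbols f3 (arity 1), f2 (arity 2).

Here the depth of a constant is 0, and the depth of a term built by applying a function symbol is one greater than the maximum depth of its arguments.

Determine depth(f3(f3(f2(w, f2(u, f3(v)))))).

5

depth(f3(v)) = 1 + depth(v) = 1 + 0 = 1
depth(f2(u, f3(v))) = 1 + max(0, 1) = 2
depth(f2(w, f2(u, f3(v)))) = 1 + max(0, 2) = 3
depth(f3(f2(w, f2(u, f3(v))))) = 1 + depth(f2(w, f2(u, f3(v)))) = 1 + 3 = 4
depth(f3(f3(f2(w, f2(u, f3(v)))))) = 1 + depth(f3(f2(w, f2(u, f3(v))))) = 1 + 4 = 5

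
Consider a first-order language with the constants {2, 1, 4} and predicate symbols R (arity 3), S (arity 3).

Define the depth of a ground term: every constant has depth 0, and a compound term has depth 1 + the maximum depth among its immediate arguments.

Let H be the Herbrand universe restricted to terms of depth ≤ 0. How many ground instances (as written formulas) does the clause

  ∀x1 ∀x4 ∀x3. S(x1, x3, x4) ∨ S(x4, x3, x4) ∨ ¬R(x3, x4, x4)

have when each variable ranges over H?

27

Ground terms of depth ≤ 0:
  With no function symbols every ground term is a constant, so there are exactly 3 ground terms at every depth bound.
  N_0 = 3
  Explicitly: 2, 1, 4.
So there are 3 ground terms available for substitution.
Each of x1, x4, x3 ranges independently over the available ground terms, and distinct assignments produce distinct instances.
Number of ground instances = 3^3 = 27.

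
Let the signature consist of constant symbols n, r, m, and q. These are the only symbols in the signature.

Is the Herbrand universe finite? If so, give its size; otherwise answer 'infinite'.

There are no function symbols, so every ground term is one of the 4 constants.
The Herbrand universe is {n, r, m, q}, which is finite with 4 elements.

4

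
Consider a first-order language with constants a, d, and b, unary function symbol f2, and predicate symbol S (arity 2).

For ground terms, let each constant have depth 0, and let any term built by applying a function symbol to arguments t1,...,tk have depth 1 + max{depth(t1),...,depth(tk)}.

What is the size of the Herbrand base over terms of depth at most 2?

81

First count ground terms of depth ≤ 2.
Write N_k for the number of ground terms of depth ≤ k. A term of depth ≤ k is either a constant or a function symbol applied to arguments of depth ≤ k−1, so N_k = 3 + N_{k-1}.
N_0 = 3
N_1 = 3 + 3 = 6
N_2 = 3 + 6 = 9
Explicitly: a, d, b, f2(a), f2(d), f2(b), f2(f2(a)), f2(f2(d)), f2(f2(b)).
So |H| = 9.
Each predicate of arity r yields |H|^r ground atoms (one per choice of an r-tuple from H):
  S: 9^2 = 81
Total ground atoms: 81.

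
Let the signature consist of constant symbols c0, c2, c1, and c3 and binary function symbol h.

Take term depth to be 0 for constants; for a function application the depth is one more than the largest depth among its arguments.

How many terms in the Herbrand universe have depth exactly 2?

384

Write N_k for the number of ground terms of depth ≤ k. A term of depth ≤ k is either a constant or a function symbol applied to arguments of depth ≤ k−1, so N_k = 4 + N_{k-1}^2.
N_0 = 4
N_1 = 4 + 4^2 = 20
N_2 = 4 + 20^2 = 404
Terms of depth exactly 2: N_2 − N_1 = 404 − 20 = 384.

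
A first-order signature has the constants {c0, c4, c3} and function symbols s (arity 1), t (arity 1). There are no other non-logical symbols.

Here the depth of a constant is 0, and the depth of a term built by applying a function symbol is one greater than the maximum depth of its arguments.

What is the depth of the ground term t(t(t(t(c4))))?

4

depth(t(c4)) = 1 + depth(c4) = 1 + 0 = 1
depth(t(t(c4))) = 1 + depth(t(c4)) = 1 + 1 = 2
depth(t(t(t(c4)))) = 1 + depth(t(t(c4))) = 1 + 2 = 3
depth(t(t(t(t(c4))))) = 1 + depth(t(t(t(c4)))) = 1 + 3 = 4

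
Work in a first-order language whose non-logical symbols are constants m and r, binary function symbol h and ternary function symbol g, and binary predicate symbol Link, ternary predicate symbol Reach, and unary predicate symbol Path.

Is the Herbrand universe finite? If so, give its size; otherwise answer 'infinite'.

infinite

The signature has at least one function symbol (h, arity 2) and at least one constant (m).
Iterating h gives infinitely many distinct ground terms: m, h(m, m), h(h(m, m), h(m, m)), ...
So the Herbrand universe is infinite.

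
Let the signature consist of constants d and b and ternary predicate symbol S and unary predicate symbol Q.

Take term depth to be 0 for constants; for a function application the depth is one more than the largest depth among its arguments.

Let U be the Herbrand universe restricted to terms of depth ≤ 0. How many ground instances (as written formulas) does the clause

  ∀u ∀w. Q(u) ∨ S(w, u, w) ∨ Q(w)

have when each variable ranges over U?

4

Ground terms of depth ≤ 0:
  With no function symbols every ground term is a constant, so there are exactly 2 ground terms at every depth bound.
  N_0 = 2
So there are 2 ground terms available for substitution.
Each of u, w ranges independently over the available ground terms, and distinct assignments produce distinct instances.
Number of ground instances = 2^2 = 4.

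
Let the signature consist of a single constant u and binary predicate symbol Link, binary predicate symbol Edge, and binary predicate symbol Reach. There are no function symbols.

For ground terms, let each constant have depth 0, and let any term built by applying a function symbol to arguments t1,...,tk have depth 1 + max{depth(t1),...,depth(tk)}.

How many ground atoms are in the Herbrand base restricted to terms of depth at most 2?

3

First count ground terms of depth ≤ 2.
With no function symbols every ground term is a constant, so there is exactly 1 ground term at every depth bound.
N_0 = 1
N_1 = 1
N_2 = 1
So |H| = 1.
Ground atoms are formed by filling each argument slot of a predicate with a term from H, so an r-ary predicate gives |H|^r atoms:
  Link: 1^2 = 1;  Edge: 1^2 = 1;  Reach: 1^2 = 1
Total ground atoms: 1 + 1 + 1 = 3.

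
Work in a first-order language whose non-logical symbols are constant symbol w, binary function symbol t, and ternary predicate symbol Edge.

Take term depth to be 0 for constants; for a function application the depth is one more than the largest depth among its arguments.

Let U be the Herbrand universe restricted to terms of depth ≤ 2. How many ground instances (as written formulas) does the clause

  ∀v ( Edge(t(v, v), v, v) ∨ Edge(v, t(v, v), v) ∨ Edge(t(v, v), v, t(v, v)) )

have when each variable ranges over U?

Ground terms of depth ≤ 2:
  Write N_k for the number of ground terms of depth ≤ k. A term of depth ≤ k is either a constant or a function symbol applied to arguments of depth ≤ k−1, so N_k = 1 + N_{k-1}^2.
  N_0 = 1
  N_1 = 1 + 1^2 = 2
  N_2 = 1 + 2^2 = 5
  Explicitly: w, t(w, w), t(w, t(w, w)), t(t(w, w), w), t(t(w, w), t(w, w)).
So there are 5 ground terms available for substitution.
The variable v ranges independently over the available ground terms, and distinct assignments produce distinct instances.
Number of ground instances = 5.

5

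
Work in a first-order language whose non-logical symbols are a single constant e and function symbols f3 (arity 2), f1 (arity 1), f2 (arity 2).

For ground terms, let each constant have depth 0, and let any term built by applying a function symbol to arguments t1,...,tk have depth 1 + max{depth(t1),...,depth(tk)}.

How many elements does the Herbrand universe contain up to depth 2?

37

Write N_k for the number of ground terms of depth ≤ k. A term of depth ≤ k is either a constant or a function symbol applied to arguments of depth ≤ k−1, so N_k = 1 + N_{k-1}^2 + N_{k-1} + N_{k-1}^2.
N_0 = 1
N_1 = 1 + 1^2 + 1 + 1^2 = 4
N_2 = 1 + 4^2 + 4 + 4^2 = 37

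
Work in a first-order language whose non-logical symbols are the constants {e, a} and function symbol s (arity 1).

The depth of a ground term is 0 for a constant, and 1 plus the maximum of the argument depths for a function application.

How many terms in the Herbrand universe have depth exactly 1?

2

Write N_k for the number of ground terms of depth ≤ k. A term of depth ≤ k is either a constant or a function symbol applied to arguments of depth ≤ k−1, so N_k = 2 + N_{k-1}.
N_0 = 2
N_1 = 2 + 2 = 4
Terms of depth exactly 1: N_1 − N_0 = 4 − 2 = 2.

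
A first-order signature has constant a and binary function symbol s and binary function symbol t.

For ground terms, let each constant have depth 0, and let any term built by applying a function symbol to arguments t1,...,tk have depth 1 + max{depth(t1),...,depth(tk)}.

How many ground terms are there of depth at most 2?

19

Let N_k count ground terms of depth at most k. Each non-constant term of depth ≤ k is some function symbol applied to depth-≤(k−1) arguments, giving N_k = 1 + N_{k-1}^2 + N_{k-1}^2.
N_0 = 1
N_1 = 1 + 1^2 + 1^2 = 3
N_2 = 1 + 3^2 + 3^2 = 19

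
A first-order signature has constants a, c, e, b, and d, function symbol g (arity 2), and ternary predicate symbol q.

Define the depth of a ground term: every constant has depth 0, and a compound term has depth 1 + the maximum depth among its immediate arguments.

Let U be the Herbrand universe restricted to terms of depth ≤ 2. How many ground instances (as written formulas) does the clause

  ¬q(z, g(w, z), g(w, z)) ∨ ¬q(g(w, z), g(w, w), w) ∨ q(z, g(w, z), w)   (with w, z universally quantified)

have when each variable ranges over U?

Ground terms of depth ≤ 2:
  Let N_k = |{terms of depth ≤ k}|. Then N_0 = 5 and N_k = 5 + N_{k-1}^2 for k ≥ 1 (one summand per function symbol, arity giving the exponent).
  N_0 = 5
  N_1 = 5 + 5^2 = 30
  N_2 = 5 + 30^2 = 905
So there are 905 ground terms available for substitution.
The body mentions every one of the 2 quantified variables; since ground terms form a free algebra, no two substitutions collapse to the same formula.
Number of ground instances = 905^2 = 819025.

819025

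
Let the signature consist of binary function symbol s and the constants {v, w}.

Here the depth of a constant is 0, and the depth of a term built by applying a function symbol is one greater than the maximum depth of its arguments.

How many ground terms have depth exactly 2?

Write N_k for the number of ground terms of depth ≤ k. A term of depth ≤ k is either a constant or a function symbol applied to arguments of depth ≤ k−1, so N_k = 2 + N_{k-1}^2.
N_0 = 2
N_1 = 2 + 2^2 = 6
N_2 = 2 + 6^2 = 38
Terms of depth exactly 2: N_2 − N_1 = 38 − 6 = 32.

32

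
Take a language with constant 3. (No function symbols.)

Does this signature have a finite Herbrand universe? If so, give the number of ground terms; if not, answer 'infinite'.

There are no function symbols, so the only ground term is the single constant.
The Herbrand universe is {3}, finite with 1 element.

1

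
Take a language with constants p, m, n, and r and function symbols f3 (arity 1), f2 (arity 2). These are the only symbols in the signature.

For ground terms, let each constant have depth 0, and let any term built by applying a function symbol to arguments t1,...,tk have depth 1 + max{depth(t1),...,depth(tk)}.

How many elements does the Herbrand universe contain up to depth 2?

604

Write N_k for the number of ground terms of depth ≤ k. A term of depth ≤ k is either a constant or a function symbol applied to arguments of depth ≤ k−1, so N_k = 4 + N_{k-1} + N_{k-1}^2.
N_0 = 4
N_1 = 4 + 4 + 4^2 = 24
N_2 = 4 + 24 + 24^2 = 604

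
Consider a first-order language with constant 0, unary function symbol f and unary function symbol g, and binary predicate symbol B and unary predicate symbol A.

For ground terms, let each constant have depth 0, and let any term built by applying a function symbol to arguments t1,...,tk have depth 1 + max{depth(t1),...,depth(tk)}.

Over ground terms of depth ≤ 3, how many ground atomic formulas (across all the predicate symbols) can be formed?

First count ground terms of depth ≤ 3.
Write N_k for the number of ground terms of depth ≤ k. A term of depth ≤ k is either a constant or a function symbol applied to arguments of depth ≤ k−1, so N_k = 1 + N_{k-1} + N_{k-1}.
N_0 = 1
N_1 = 1 + 1 + 1 = 3
N_2 = 1 + 3 + 3 = 7
N_3 = 1 + 7 + 7 = 15
So |H| = 15.
Ground atoms are formed by filling each argument slot of a predicate with a term from H, so an r-ary predicate gives |H|^r atoms:
  B: 15^2 = 225;  A: 15
Total ground atoms: 225 + 15 = 240.

240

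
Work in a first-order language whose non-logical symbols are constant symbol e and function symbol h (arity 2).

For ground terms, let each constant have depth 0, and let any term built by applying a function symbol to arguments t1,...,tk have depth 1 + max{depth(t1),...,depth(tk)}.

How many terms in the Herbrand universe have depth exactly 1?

1

Write N_k for the number of ground terms of depth ≤ k. A term of depth ≤ k is either a constant or a function symbol applied to arguments of depth ≤ k−1, so N_k = 1 + N_{k-1}^2.
N_0 = 1
N_1 = 1 + 1^2 = 2
Terms of depth exactly 1: N_1 − N_0 = 2 − 1 = 1.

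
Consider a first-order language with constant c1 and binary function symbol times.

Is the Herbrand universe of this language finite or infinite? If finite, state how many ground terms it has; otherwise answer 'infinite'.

infinite

The signature has at least one function symbol (times, arity 2) and at least one constant (c1).
Iterating times gives infinitely many distinct ground terms: c1, times(c1, c1), times(times(c1, c1), times(c1, c1)), ...
So the Herbrand universe is infinite.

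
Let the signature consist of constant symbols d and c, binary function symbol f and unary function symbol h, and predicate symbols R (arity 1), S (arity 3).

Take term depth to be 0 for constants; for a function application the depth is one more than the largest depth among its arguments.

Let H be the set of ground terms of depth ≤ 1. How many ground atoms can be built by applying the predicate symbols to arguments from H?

First count ground terms of depth ≤ 1.
Let N_k = |{terms of depth ≤ k}|. Then N_0 = 2 and N_k = 2 + N_{k-1}^2 + N_{k-1} for k ≥ 1 (one summand per function symbol, arity giving the exponent).
N_0 = 2
N_1 = 2 + 2^2 + 2 = 8
Explicitly: d, c, f(d, d), f(d, c), f(c, d), f(c, c), h(d), h(c).
So |H| = 8.
For each predicate symbol, the number of ground atoms is |H| raised to its arity; summing:
  R: 8;  S: 8^3 = 512
Total ground atoms: 8 + 512 = 520.

520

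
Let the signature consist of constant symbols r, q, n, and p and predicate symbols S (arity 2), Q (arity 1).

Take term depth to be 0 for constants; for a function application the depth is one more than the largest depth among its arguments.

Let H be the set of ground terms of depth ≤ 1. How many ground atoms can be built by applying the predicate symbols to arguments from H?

20

First count ground terms of depth ≤ 1.
With no function symbols every ground term is a constant, so there are exactly 4 ground terms at every depth bound.
N_0 = 4
N_1 = 4
Explicitly: r, q, n, p.
So |H| = 4.
Each predicate of arity r yields |H|^r ground atoms (one per choice of an r-tuple from H):
  S: 4^2 = 16;  Q: 4
Total ground atoms: 16 + 4 = 20.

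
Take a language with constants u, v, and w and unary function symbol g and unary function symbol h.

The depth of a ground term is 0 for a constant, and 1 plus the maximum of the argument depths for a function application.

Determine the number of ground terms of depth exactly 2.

12

Let N_k count ground terms of depth at most k. Each non-constant term of depth ≤ k is some function symbol applied to depth-≤(k−1) arguments, giving N_k = 3 + N_{k-1} + N_{k-1}.
N_0 = 3
N_1 = 3 + 3 + 3 = 9
N_2 = 3 + 9 + 9 = 21
Terms of depth exactly 2: N_2 − N_1 = 21 − 9 = 12.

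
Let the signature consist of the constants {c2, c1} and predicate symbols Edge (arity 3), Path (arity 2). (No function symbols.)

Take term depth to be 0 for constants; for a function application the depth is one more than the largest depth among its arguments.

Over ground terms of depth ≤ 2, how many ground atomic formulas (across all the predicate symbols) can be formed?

First count ground terms of depth ≤ 2.
With no function symbols every ground term is a constant, so there are exactly 2 ground terms at every depth bound.
N_0 = 2
N_1 = 2
N_2 = 2
Explicitly: c2, c1.
So |H| = 2.
A ground atom is a predicate applied to a tuple of terms from H, so the count is the sum over predicates of |H|^arity:
  Edge: 2^3 = 8;  Path: 2^2 = 4
Total ground atoms: 8 + 4 = 12.

12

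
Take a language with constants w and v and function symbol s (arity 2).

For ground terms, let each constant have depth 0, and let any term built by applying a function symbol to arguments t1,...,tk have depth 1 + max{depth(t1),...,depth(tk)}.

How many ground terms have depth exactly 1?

If N_k denotes the number of depth-≤k ground terms, the 2 constants give N_0 = 2, and each function symbol of arity r contributes N_{k-1}^r new terms at level k: N_k = 2 + N_{k-1}^2.
N_0 = 2
N_1 = 2 + 2^2 = 6
Terms of depth exactly 1: N_1 − N_0 = 6 − 2 = 4.

4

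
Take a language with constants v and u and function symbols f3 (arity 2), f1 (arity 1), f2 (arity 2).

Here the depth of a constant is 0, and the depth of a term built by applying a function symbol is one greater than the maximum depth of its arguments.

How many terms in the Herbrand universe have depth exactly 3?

182410

Let N_k count ground terms of depth at most k. Each non-constant term of depth ≤ k is some function symbol applied to depth-≤(k−1) arguments, giving N_k = 2 + N_{k-1}^2 + N_{k-1} + N_{k-1}^2.
N_0 = 2
N_1 = 2 + 2^2 + 2 + 2^2 = 12
N_2 = 2 + 12^2 + 12 + 12^2 = 302
N_3 = 2 + 302^2 + 302 + 302^2 = 182712
Terms of depth exactly 3: N_3 − N_2 = 182712 − 302 = 182410.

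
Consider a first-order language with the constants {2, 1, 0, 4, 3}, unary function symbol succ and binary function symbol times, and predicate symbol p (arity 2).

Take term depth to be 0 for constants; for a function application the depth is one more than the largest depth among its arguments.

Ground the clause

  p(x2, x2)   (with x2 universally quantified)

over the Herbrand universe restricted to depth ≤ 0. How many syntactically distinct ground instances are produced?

Ground terms of depth ≤ 0:
  Let N_k = |{terms of depth ≤ k}|. Then N_0 = 5 and N_k = 5 + N_{k-1} + N_{k-1}^2 for k ≥ 1 (one summand per function symbol, arity giving the exponent).
  N_0 = 5
  Explicitly: 2, 1, 0, 4, 3.
So there are 5 ground terms available for substitution.
The variable x2 ranges independently over the available ground terms, and distinct assignments produce distinct instances.
Number of ground instances = 5.

5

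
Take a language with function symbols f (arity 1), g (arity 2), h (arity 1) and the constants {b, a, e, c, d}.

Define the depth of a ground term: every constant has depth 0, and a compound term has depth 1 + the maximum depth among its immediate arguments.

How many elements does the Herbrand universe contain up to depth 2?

Write N_k for the number of ground terms of depth ≤ k. A term of depth ≤ k is either a constant or a function symbol applied to arguments of depth ≤ k−1, so N_k = 5 + N_{k-1} + N_{k-1}^2 + N_{k-1}.
N_0 = 5
N_1 = 5 + 5 + 5^2 + 5 = 40
N_2 = 5 + 40 + 40^2 + 40 = 1685

1685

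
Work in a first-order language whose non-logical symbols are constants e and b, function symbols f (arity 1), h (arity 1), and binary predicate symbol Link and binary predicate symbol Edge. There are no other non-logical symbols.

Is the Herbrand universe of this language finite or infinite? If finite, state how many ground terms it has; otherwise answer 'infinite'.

infinite

The signature has at least one function symbol (f, arity 1) and at least one constant (e).
Iterating f gives infinitely many distinct ground terms: e, f(e), f(f(e)), ...
So the Herbrand universe is infinite.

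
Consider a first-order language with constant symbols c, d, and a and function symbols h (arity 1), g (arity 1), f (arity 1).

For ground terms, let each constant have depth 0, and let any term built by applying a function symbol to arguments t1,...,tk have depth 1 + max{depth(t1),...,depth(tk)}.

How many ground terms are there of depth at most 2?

Let N_k = |{terms of depth ≤ k}|. Then N_0 = 3 and N_k = 3 + N_{k-1} + N_{k-1} + N_{k-1} for k ≥ 1 (one summand per function symbol, arity giving the exponent).
N_0 = 3
N_1 = 3 + 3 + 3 + 3 = 12
N_2 = 3 + 12 + 12 + 12 = 39

39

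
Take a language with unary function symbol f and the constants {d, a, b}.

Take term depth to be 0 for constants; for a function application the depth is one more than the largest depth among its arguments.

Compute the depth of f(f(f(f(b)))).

depth(f(b)) = 1 + depth(b) = 1 + 0 = 1
depth(f(f(b))) = 1 + depth(f(b)) = 1 + 1 = 2
depth(f(f(f(b)))) = 1 + depth(f(f(b))) = 1 + 2 = 3
depth(f(f(f(f(b))))) = 1 + depth(f(f(f(b)))) = 1 + 3 = 4

4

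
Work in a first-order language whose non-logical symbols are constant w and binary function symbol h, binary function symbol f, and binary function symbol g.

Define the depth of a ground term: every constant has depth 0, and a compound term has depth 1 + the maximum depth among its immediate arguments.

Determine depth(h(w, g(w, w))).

depth(g(w, w)) = 1 + max(0, 0) = 1
depth(h(w, g(w, w))) = 1 + max(0, 1) = 2

2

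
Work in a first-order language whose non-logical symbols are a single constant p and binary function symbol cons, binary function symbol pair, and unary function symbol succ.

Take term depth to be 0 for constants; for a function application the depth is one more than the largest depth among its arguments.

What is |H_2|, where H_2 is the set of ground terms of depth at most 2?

Let N_k = |{terms of depth ≤ k}|. Then N_0 = 1 and N_k = 1 + N_{k-1}^2 + N_{k-1}^2 + N_{k-1} for k ≥ 1 (one summand per function symbol, arity giving the exponent).
N_0 = 1
N_1 = 1 + 1^2 + 1^2 + 1 = 4
N_2 = 1 + 4^2 + 4^2 + 4 = 37

37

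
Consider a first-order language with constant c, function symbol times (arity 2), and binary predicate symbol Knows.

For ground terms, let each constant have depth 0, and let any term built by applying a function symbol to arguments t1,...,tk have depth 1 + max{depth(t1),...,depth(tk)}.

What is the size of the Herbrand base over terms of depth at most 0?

1

First count ground terms of depth ≤ 0.
Let N_k count ground terms of depth at most k. Each non-constant term of depth ≤ k is some function symbol applied to depth-≤(k−1) arguments, giving N_k = 1 + N_{k-1}^2.
N_0 = 1
Explicitly: c.
So |H| = 1.
Each predicate of arity r yields |H|^r ground atoms (one per choice of an r-tuple from H):
  Knows: 1^2 = 1
Total ground atoms: 1.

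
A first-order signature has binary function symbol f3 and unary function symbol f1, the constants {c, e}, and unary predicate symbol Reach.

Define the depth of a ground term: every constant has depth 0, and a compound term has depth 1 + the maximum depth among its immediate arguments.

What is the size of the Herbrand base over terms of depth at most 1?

8

First count ground terms of depth ≤ 1.
Count level by level. With function symbols f3/2, f1/1, the terms of depth ≤ k are the 2 constants together with each function applied to depth-≤(k−1) tuples, so N_k = 2 + N_{k-1}^2 + N_{k-1}.
N_0 = 2
N_1 = 2 + 2^2 + 2 = 8
So |H| = 8.
For each predicate symbol, the number of ground atoms is |H| raised to its arity; summing:
  Reach: 8
Total ground atoms: 8.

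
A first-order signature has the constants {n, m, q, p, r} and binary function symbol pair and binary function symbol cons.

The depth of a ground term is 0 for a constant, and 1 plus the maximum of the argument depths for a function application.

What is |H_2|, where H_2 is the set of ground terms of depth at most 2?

6055

Count level by level. With function symbols pair/2, cons/2, the terms of depth ≤ k are the 5 constants together with each function applied to depth-≤(k−1) tuples, so N_k = 5 + N_{k-1}^2 + N_{k-1}^2.
N_0 = 5
N_1 = 5 + 5^2 + 5^2 = 55
N_2 = 5 + 55^2 + 55^2 = 6055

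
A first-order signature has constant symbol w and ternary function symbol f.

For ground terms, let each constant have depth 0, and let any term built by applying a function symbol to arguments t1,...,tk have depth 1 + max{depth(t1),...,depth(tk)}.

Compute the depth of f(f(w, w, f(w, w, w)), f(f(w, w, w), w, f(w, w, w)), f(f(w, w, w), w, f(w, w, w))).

3

depth(f(w, w, w)) = 1 + max(0, 0, 0) = 1
depth(f(w, w, f(w, w, w))) = 1 + max(0, 0, 1) = 2
depth(f(f(w, w, w), w, f(w, w, w))) = 1 + max(1, 0, 1) = 2
depth(f(f(w, w, f(w, w, w)), f(f(w, w, w), w, f(w, w, w)), f(f(w, w, w), w, f(w, w, w)))) = 1 + max(2, 2, 2) = 3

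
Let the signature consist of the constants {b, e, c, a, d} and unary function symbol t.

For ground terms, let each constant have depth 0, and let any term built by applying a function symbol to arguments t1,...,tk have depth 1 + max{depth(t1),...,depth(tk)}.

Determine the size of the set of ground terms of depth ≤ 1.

10

Let N_k = |{terms of depth ≤ k}|. Then N_0 = 5 and N_k = 5 + N_{k-1} for k ≥ 1 (one summand per function symbol, arity giving the exponent).
N_0 = 5
N_1 = 5 + 5 = 10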